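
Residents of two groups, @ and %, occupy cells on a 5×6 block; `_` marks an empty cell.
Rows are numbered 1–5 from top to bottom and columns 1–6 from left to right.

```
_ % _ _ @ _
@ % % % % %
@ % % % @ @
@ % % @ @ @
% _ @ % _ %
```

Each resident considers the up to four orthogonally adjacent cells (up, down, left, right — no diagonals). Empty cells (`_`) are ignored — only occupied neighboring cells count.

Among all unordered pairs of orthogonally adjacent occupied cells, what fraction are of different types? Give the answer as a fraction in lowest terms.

Scan each occupied cell's neighbors to the right and below so each pair is counted once.
Row 1: %(1,2)–%(2,2)= @(1,5)–%(2,5)≠  → 1/2 unlike.
Row 2: @(2,1)–%(2,2)≠ @(2,1)–@(3,1)= %(2,2)–%(2,3)= %(2,2)–%(3,2)= %(2,3)–%(2,4)= %(2,3)–%(3,3)= %(2,4)–%(2,5)= %(2,4)–%(3,4)= %(2,5)–%(2,6)= %(2,5)–@(3,5)≠ %(2,6)–@(3,6)≠  → 3/11 unlike.
Row 3: @(3,1)–%(3,2)≠ @(3,1)–@(4,1)= %(3,2)–%(3,3)= %(3,2)–%(4,2)= %(3,3)–%(3,4)= %(3,3)–%(4,3)= %(3,4)–@(3,5)≠ %(3,4)–@(4,4)≠ @(3,5)–@(3,6)= @(3,5)–@(4,5)= @(3,6)–@(4,6)=  → 3/11 unlike.
Row 4: @(4,1)–%(4,2)≠ @(4,1)–%(5,1)≠ %(4,2)–%(4,3)= %(4,3)–@(4,4)≠ %(4,3)–@(5,3)≠ @(4,4)–@(4,5)= @(4,4)–%(5,4)≠ @(4,5)–@(4,6)= @(4,6)–%(5,6)≠  → 6/9 unlike.
Row 5: @(5,3)–%(5,4)≠  → 1/1 unlike.
Total adjacent occupied pairs: 34; unlike-type pairs: 14.
14/34 reduces to 7/17.

7/17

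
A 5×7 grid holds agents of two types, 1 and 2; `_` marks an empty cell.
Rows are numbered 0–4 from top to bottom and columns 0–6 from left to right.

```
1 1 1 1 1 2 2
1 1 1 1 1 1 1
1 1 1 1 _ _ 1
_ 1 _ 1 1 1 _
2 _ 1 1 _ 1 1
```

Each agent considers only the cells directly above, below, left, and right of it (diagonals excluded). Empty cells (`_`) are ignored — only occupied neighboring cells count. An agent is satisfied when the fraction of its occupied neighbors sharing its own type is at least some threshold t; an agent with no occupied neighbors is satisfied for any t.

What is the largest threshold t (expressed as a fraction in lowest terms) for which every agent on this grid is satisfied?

1/3

(0,0)1 2/2
(0,1)1 3/3
(0,2)1 3/3
(0,3)1 3/3
(0,4)1 2/3
(0,5)2 1/3
(0,6)2 1/2
(1,0)1 3/3
(1,1)1 4/4
(1,2)1 4/4
(1,3)1 4/4
(1,4)1 3/3
(1,5)1 2/3
(1,6)1 2/3
(2,0)1 2/2
(2,1)1 4/4
(2,2)1 3/3
(2,3)1 3/3
(2,6)1 1/1
(3,1)1 1/1
(3,3)1 3/3
(3,4)1 2/2
(3,5)1 2/2
(4,0)2 — no occupied neighbors
(4,2)1 1/1
(4,3)1 2/2
(4,5)1 2/2
(4,6)1 1/1
The smallest same-type fraction is 1/3 at (0,5), which reduces to 1/3. Any threshold above that leaves this agent unsatisfied.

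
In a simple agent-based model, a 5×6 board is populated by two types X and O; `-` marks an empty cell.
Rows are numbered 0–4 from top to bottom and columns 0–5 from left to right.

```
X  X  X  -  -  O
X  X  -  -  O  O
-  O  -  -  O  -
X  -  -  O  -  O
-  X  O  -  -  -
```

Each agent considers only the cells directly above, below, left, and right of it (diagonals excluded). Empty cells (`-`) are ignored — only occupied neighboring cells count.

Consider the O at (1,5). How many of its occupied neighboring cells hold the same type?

2

Occupied neighbors of (1,5): (0,5)=O, (1,4)=O.
Same type (O): 2 of 2.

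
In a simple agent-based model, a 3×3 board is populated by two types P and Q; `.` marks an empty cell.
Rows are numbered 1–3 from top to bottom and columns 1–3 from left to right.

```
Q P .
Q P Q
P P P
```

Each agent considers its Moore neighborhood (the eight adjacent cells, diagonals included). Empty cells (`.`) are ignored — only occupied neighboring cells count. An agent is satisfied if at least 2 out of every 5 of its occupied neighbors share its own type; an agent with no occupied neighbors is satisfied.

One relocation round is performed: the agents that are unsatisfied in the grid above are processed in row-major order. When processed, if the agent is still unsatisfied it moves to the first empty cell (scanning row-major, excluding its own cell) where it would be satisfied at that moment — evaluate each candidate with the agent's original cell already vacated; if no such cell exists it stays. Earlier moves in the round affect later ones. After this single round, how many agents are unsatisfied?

0

Initially unsatisfied (in order): (1,1), (1,2), (2,1), (2,3).
  (1,1): no empty cell satisfies it; stays.
  (1,2) → (1,3).
  (2,1) → (1,2).
  (2,3) → (2,1).
Resulting grid:
Q Q P
Q P .
P P P
All satisfied now.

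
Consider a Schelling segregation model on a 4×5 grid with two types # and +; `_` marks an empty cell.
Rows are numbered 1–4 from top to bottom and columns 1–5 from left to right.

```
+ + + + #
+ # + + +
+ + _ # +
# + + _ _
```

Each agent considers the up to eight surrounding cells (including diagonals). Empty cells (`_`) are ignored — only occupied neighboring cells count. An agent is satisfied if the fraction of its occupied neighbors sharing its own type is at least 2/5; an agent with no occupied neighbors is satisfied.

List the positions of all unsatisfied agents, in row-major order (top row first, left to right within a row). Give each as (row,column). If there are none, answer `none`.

(1,5), (2,2), (3,4), (4,1)

Row 1: (1,1)+ 2/3 satisfied · (1,2)+ 4/5 satisfied · (1,3)+ 4/5 satisfied · (1,4)+ 4/5 satisfied · (1,5)# 0/3 not
Row 2: (2,1)+ 4/5 satisfied · (2,2)# 0/7 not · (2,3)+ 5/7 satisfied · (2,4)+ 5/7 satisfied · (2,5)+ 3/5 satisfied
Row 3: (3,1)+ 3/5 satisfied · (3,2)+ 5/7 satisfied · (3,4)# 0/5 not · (3,5)+ 2/3 satisfied
Row 4: (4,1)# 0/3 not · (4,2)+ 3/4 satisfied · (4,3)+ 2/3 satisfied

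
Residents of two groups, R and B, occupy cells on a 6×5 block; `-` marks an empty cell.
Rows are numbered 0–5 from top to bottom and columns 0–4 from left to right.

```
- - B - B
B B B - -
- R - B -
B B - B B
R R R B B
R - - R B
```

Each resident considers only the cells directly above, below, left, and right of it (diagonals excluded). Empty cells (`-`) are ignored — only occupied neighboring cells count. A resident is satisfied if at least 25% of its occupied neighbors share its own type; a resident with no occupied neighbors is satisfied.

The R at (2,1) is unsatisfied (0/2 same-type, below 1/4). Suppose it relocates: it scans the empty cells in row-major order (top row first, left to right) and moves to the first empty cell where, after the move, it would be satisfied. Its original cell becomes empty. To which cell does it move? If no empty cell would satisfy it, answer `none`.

Vacating (2,1). Empty cells in order:
  (0,0): 0/1 same-type → still unsatisfied.
  (0,1): 0/2 same-type → still unsatisfied.
  (0,3): 0/2 same-type → still unsatisfied.
  (1,3): 0/2 same-type → still unsatisfied.
  (1,4): 0/1 same-type → still unsatisfied.
  (2,0): 0/2 same-type → still unsatisfied.
  (2,2): 0/2 same-type → still unsatisfied.
  (2,4): 0/2 same-type → still unsatisfied.
  (3,2): 1/3 same-type → satisfied — stop here.

(3,2)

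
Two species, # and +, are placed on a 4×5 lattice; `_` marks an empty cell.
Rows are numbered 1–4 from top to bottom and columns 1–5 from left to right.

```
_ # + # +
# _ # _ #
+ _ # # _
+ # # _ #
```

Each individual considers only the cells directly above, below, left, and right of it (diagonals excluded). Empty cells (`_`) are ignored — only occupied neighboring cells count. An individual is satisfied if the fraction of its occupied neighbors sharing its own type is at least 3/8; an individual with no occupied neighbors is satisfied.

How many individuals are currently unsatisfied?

(1,2)# 0/1 unhappy
(1,3)+ 0/3 unhappy
(1,4)# 0/2 unhappy
(1,5)+ 0/2 unhappy
(2,1)# 0/1 unhappy
(2,3)# 1/2 ok
(2,5)# 0/1 unhappy
(3,1)+ 1/2 ok
(3,3)# 3/3 ok
(3,4)# 1/1 ok
(4,1)+ 1/2 ok
(4,2)# 1/2 ok
(4,3)# 2/2 ok
(4,5)# 0/0 ok
Unsatisfied: (1,2), (1,3), (1,4), (1,5), (2,1), (2,5) — 6 in total.

6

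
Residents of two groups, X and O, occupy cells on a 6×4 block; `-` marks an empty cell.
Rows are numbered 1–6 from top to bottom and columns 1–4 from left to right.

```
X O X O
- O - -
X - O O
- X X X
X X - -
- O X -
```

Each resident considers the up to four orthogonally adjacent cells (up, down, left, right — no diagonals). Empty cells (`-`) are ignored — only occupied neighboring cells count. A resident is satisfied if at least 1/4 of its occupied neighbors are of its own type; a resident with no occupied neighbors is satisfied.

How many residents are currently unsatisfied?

5

Row 1: (1,1)X 0/1 unhappy · (1,2)O 1/3 ok · (1,3)X 0/2 unhappy · (1,4)O 0/1 unhappy
Row 2: (2,2)O 1/1 ok
Row 3: (3,1)X 0/0 ok · (3,3)O 1/2 ok · (3,4)O 1/2 ok
Row 4: (4,2)X 2/2 ok · (4,3)X 2/3 ok · (4,4)X 1/2 ok
Row 5: (5,1)X 1/1 ok · (5,2)X 2/3 ok
Row 6: (6,2)O 0/2 unhappy · (6,3)X 0/1 unhappy
Unsatisfied: (1,1), (1,3), (1,4), (6,2), (6,3) — 5 in total.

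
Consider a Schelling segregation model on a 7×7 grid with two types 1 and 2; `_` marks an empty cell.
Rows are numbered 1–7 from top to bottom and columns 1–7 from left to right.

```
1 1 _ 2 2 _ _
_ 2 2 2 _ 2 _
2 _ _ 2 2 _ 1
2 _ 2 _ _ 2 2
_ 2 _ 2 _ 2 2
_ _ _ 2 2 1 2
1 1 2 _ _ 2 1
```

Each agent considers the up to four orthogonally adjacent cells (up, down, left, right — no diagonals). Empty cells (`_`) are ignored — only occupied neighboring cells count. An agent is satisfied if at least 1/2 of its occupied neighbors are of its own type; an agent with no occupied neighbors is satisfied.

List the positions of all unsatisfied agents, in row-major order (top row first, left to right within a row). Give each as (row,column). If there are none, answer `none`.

(3,7), (6,6), (6,7), (7,3), (7,6), (7,7)

(1,1)1 1/1 ✓
(1,2)1 1/2 ✓
(1,4)2 2/2 ✓
(1,5)2 1/1 ✓
(2,2)2 1/2 ✓
(2,3)2 2/2 ✓
(2,4)2 3/3 ✓
(2,6)2 0/0 ✓
(3,1)2 1/1 ✓
(3,4)2 2/2 ✓
(3,5)2 1/1 ✓
(3,7)1 0/1 ✗
(4,1)2 1/1 ✓
(4,3)2 0/0 ✓
(4,6)2 2/2 ✓
(4,7)2 2/3 ✓
(5,2)2 0/0 ✓
(5,4)2 1/1 ✓
(5,6)2 2/3 ✓
(5,7)2 3/3 ✓
(6,4)2 2/2 ✓
(6,5)2 1/2 ✓
(6,6)1 0/4 ✗
(6,7)2 1/3 ✗
(7,1)1 1/1 ✓
(7,2)1 1/2 ✓
(7,3)2 0/1 ✗
(7,6)2 0/2 ✗
(7,7)1 0/2 ✗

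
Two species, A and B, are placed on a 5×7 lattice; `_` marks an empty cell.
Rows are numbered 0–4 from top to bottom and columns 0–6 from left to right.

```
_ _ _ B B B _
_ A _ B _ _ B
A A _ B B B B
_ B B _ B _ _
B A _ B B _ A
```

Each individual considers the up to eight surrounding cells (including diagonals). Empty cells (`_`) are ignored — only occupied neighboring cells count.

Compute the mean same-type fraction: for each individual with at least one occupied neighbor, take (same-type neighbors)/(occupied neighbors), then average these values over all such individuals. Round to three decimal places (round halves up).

0.825

(0,3)B 2/2
(0,4)B 3/3
(0,5)B 2/2
(1,1)A 2/2
(1,3)B 4/4
(1,6)B 3/3
(2,0)A 2/3
(2,1)A 2/4
(2,3)B 4/4
(2,4)B 4/4
(2,5)B 4/4
(2,6)B 2/2
(3,1)B 2/5
(3,2)B 3/5
(3,4)B 5/5
(4,0)B 1/2
(4,1)A 0/3
(4,3)B 3/3
(4,4)B 2/2
(4,6)A — no occupied neighbors
Sum over 19 individuals: 2/2 + 3/3 + 2/2 + 2/2 + 4/4 + 3/3 + 2/3 + 2/4 + 4/4 + 4/4 + 4/4 + 2/2 + 2/5 + 3/5 + 5/5 + 1/2 + 0/3 + 3/3 + 2/2 = 47/3; mean = 47/3 ÷ 19 = 47/57 = 0.824561… → 0.825.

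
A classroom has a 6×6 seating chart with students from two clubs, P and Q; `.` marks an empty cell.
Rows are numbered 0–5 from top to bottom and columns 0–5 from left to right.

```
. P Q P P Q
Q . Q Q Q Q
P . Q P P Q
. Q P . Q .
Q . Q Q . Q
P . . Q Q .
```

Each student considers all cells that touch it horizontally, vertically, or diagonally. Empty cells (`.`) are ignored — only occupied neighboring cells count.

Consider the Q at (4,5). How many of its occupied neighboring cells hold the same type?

2

Occupied neighbors of (4,5): (3,4)=Q, (5,4)=Q.
Same type (Q): 2 of 2.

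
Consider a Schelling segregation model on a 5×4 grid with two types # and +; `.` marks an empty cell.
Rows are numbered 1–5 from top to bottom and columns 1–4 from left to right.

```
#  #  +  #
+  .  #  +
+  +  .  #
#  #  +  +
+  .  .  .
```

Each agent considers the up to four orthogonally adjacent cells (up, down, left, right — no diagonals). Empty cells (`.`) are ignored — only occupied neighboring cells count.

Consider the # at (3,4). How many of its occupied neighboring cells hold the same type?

Occupied neighbors of (3,4): (2,4)=+, (4,4)=+.
Same type (#): 0 of 2.

0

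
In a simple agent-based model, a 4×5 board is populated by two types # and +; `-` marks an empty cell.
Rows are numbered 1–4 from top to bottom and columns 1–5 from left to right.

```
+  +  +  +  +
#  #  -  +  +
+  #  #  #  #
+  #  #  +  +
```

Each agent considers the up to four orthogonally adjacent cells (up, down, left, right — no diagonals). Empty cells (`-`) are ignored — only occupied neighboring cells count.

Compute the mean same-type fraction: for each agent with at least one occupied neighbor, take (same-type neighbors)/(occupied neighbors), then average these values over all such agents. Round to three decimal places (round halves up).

(1,1)+ 1/2
(1,2)+ 2/3
(1,3)+ 2/2
(1,4)+ 3/3
(1,5)+ 2/2
(2,1)# 1/3
(2,2)# 2/3
(2,4)+ 2/3
(2,5)+ 2/3
(3,1)+ 1/3
(3,2)# 3/4
(3,3)# 3/3
(3,4)# 2/4
(3,5)# 1/3
(4,1)+ 1/2
(4,2)# 2/3
(4,3)# 2/3
(4,4)+ 1/3
(4,5)+ 1/2
Sum over 19 agents: 1/2 + 2/3 + 2/2 + 3/3 + 2/2 + 1/3 + 2/3 + 2/3 + 2/3 + 1/3 + 3/4 + 3/3 + 2/4 + 1/3 + 1/2 + 2/3 + 2/3 + 1/3 + 1/2 = 145/12; mean = 145/12 ÷ 19 = 145/228 = 0.635964… → 0.636.

0.636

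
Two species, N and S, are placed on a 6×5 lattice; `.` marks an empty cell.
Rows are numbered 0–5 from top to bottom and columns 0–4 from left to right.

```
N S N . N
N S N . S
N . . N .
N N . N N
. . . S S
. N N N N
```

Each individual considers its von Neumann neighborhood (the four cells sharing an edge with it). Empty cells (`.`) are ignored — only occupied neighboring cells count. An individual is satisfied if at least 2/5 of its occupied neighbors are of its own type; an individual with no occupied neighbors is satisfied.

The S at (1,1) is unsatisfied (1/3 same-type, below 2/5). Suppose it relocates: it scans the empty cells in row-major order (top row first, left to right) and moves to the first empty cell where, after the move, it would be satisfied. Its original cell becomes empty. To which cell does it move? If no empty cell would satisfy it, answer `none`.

Vacating (1,1). Empty cells in order:
  (0,3): 0/2 same-type → still unsatisfied.
  (1,3): 1/3 same-type → still unsatisfied.
  (2,1): 0/2 same-type → still unsatisfied.
  (2,2): 0/2 same-type → still unsatisfied.
  (2,4): 1/3 same-type → still unsatisfied.
  (3,2): 0/2 same-type → still unsatisfied.
  (4,0): 0/1 same-type → still unsatisfied.
  (4,1): 0/2 same-type → still unsatisfied.
  (4,2): 1/2 same-type → satisfied — stop here.

(4,2)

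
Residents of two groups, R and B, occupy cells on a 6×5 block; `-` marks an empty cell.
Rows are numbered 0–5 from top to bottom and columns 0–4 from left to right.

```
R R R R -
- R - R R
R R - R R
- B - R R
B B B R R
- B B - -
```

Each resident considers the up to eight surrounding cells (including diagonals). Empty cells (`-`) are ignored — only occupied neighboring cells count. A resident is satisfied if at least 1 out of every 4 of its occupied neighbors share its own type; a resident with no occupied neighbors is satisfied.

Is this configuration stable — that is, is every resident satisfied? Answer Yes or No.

Row 0: (0,0)R 2/2 ✓ · (0,1)R 3/3 ✓ · (0,2)R 4/4 ✓ · (0,3)R 3/3 ✓
Row 1: (1,1)R 5/5 ✓ · (1,3)R 5/5 ✓ · (1,4)R 4/4 ✓
Row 2: (2,0)R 2/3 ✓ · (2,1)R 2/3 ✓ · (2,3)R 5/5 ✓ · (2,4)R 5/5 ✓
Row 3: (3,1)B 3/5 ✓ · (3,3)R 5/6 ✓ · (3,4)R 5/5 ✓
Row 4: (4,0)B 3/3 ✓ · (4,1)B 5/5 ✓ · (4,2)B 4/6 ✓ · (4,3)R 3/5 ✓ · (4,4)R 3/3 ✓
Row 5: (5,1)B 4/4 ✓ · (5,2)B 3/4 ✓
All meet the threshold, so the configuration is stable.

Yes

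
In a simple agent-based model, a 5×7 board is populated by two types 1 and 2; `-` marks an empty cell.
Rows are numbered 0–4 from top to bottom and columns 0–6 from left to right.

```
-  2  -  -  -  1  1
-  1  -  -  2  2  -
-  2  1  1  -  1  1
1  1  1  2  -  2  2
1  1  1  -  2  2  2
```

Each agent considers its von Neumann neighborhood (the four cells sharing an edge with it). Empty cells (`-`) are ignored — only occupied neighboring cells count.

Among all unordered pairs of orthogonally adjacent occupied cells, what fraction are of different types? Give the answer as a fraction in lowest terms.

Scan each occupied cell's neighbors to the right and below so each pair is counted once.
From row 0: 2 unlike of 3 pairs (running 2/3).
From row 1: 2 unlike of 3 pairs (running 4/6).
From row 2: 5 unlike of 8 pairs (running 9/14).
From row 3: 1 unlike of 9 pairs (running 10/23).
From row 4: 0 unlike of 4 pairs (running 10/27).
Total adjacent occupied pairs: 27; unlike-type pairs: 10.
10/27 is already in lowest terms.

10/27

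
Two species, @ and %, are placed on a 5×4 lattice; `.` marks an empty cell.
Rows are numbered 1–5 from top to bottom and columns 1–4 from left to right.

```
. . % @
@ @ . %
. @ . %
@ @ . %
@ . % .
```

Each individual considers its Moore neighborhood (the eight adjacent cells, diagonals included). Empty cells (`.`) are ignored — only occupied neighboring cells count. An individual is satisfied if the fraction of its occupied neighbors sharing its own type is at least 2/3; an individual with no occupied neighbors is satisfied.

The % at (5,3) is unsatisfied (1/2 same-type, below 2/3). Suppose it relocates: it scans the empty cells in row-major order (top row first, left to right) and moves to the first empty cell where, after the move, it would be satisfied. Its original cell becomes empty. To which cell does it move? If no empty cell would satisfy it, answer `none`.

Vacating (5,3). Empty cells in order:
  (1,1): 0/2 same-type → still unsatisfied.
  (1,2): 1/3 same-type → still unsatisfied.
  (2,3): 3/6 same-type → still unsatisfied.
  (3,1): 0/5 same-type → still unsatisfied.
  (3,3): 3/6 same-type → still unsatisfied.
  (4,3): 2/4 same-type → still unsatisfied.
  (5,2): 0/3 same-type → still unsatisfied.
  (5,4): 1/1 same-type → satisfied — stop here.

(5,4)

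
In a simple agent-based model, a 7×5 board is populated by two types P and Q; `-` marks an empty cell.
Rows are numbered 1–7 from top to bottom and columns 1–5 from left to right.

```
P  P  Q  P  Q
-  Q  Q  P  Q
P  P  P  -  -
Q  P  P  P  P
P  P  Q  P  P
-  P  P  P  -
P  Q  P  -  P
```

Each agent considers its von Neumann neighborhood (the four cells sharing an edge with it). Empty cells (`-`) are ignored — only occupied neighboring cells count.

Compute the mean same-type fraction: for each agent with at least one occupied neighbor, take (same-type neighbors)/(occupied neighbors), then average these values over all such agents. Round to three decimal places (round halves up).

0.554

(1,1)P 1/1
(1,2)P 1/3
(1,3)Q 1/3
(1,4)P 1/3
(1,5)Q 1/2
(2,2)Q 1/3
(2,3)Q 2/4
(2,4)P 1/3
(2,5)Q 1/2
(3,1)P 1/2
(3,2)P 3/4
(3,3)P 2/3
(4,1)Q 0/3
(4,2)P 3/4
(4,3)P 3/4
(4,4)P 3/3
(4,5)P 2/2
(5,1)P 1/2
(5,2)P 3/4
(5,3)Q 0/4
(5,4)P 3/4
(5,5)P 2/2
(6,2)P 2/3
(6,3)P 3/4
(6,4)P 2/2
(7,1)P 0/1
(7,2)Q 0/3
(7,3)P 1/2
(7,5)P — no occupied neighbors
Sum over 28 agents: 1/1 + 1/3 + 1/3 + 1/3 + 1/2 + 1/3 + 2/4 + 1/3 + 1/2 + 1/2 + 3/4 + 2/3 + 0/3 + 3/4 + 3/4 + 3/3 + 2/2 + 1/2 + 3/4 + 0/4 + 3/4 + 2/2 + 2/3 + 3/4 + 2/2 + 0/1 + 0/3 + 1/2 = 31/2; mean = 31/2 ÷ 28 = 31/56 = 0.553571… → 0.554.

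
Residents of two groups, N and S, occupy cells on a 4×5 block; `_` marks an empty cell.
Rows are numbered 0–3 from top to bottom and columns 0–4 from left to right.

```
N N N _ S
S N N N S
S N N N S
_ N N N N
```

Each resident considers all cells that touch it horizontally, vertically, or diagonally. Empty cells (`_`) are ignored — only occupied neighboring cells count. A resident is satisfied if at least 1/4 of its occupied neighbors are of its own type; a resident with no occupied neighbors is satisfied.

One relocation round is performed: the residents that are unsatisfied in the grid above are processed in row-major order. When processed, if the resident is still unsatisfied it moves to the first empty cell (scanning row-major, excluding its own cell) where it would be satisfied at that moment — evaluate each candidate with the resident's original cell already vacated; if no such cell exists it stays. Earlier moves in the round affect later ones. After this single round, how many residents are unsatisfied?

0

Initially unsatisfied (in order): (1,0), (2,4).
  (1,0) → (0,3).
  (2,4) → (3,0).
Resulting grid:
N N N S S
_ N N N S
S N N N _
S N N N N
All satisfied now.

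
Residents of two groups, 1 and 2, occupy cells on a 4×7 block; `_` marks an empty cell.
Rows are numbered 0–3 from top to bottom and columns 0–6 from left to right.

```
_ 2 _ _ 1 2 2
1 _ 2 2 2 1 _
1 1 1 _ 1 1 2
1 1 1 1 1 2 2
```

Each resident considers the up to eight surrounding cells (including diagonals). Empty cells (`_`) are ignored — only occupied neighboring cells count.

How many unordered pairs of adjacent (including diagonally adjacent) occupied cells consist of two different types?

Scan each occupied cell's neighbors to the right and below (and the two forward diagonals) so each pair is counted once.
From row 0: 6 unlike of 10 pairs (running 6/10).
From row 1: 8 unlike of 14 pairs (running 14/24).
From row 2: 4 unlike of 20 pairs (running 18/44).
From row 3: 1 unlike of 6 pairs (running 19/50).
Total adjacent occupied pairs: 50; unlike-type pairs: 19.

19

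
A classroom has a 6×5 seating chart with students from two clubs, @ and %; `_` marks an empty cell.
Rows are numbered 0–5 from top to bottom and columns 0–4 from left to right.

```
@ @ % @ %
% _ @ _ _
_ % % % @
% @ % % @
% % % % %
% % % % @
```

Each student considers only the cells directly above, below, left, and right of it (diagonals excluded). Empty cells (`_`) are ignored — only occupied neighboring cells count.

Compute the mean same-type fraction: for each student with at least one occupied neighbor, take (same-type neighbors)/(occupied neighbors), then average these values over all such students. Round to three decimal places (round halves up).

0.519

(0,0)@ 1/2
(0,1)@ 1/2
(0,2)% 0/3
(0,3)@ 0/2
(0,4)% 0/1
(1,0)% 0/1
(1,2)@ 0/2
(2,1)% 1/2
(2,2)% 3/4
(2,3)% 2/3
(2,4)@ 1/2
(3,0)% 1/2
(3,1)@ 0/4
(3,2)% 3/4
(3,3)% 3/4
(3,4)@ 1/3
(4,0)% 3/3
(4,1)% 3/4
(4,2)% 4/4
(4,3)% 4/4
(4,4)% 1/3
(5,0)% 2/2
(5,1)% 3/3
(5,2)% 3/3
(5,3)% 2/3
(5,4)@ 0/2
Sum over 26 students: 1/2 + 1/2 + 0/3 + 0/2 + 0/1 + 0/1 + 0/2 + 1/2 + 3/4 + 2/3 + 1/2 + 1/2 + 0/4 + 3/4 + 3/4 + 1/3 + 3/3 + 3/4 + 4/4 + 4/4 + 1/3 + 2/2 + 3/3 + 3/3 + 2/3 + 0/2 = 27/2; mean = 27/2 ÷ 26 = 27/52 = 0.519230… → 0.519.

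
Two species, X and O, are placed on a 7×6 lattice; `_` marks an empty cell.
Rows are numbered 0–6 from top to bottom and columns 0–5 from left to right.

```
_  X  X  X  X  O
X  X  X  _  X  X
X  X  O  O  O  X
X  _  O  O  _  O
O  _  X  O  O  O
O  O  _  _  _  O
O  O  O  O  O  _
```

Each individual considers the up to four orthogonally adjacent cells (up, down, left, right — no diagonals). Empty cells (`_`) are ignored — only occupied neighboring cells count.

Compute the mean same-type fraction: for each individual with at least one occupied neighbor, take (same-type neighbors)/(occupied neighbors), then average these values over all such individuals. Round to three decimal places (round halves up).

0.768

(0,1)X 2/2
(0,2)X 3/3
(0,3)X 2/2
(0,4)X 2/3
(0,5)O 0/2
(1,0)X 2/2
(1,1)X 4/4
(1,2)X 2/3
(1,4)X 2/3
(1,5)X 2/3
(2,0)X 3/3
(2,1)X 2/3
(2,2)O 2/4
(2,3)O 3/3
(2,4)O 1/3
(2,5)X 1/3
(3,0)X 1/2
(3,2)O 2/3
(3,3)O 3/3
(3,5)O 1/2
(4,0)O 1/2
(4,2)X 0/2
(4,3)O 2/3
(4,4)O 2/2
(4,5)O 3/3
(5,0)O 3/3
(5,1)O 2/2
(5,5)O 1/1
(6,0)O 2/2
(6,1)O 3/3
(6,2)O 2/2
(6,3)O 2/2
(6,4)O 1/1
Sum over 33 individuals: 2/2 + 3/3 + 2/2 + 2/3 + 0/2 + 2/2 + 4/4 + 2/3 + 2/3 + 2/3 + 3/3 + 2/3 + 2/4 + 3/3 + 1/3 + 1/3 + 1/2 + 2/3 + 3/3 + 1/2 + 1/2 + 0/2 + 2/3 + 2/2 + 3/3 + 3/3 + 2/2 + 1/1 + 2/2 + 3/3 + 2/2 + 2/2 + 1/1 = 76/3; mean = 76/3 ÷ 33 = 76/99 = 0.767676… → 0.768.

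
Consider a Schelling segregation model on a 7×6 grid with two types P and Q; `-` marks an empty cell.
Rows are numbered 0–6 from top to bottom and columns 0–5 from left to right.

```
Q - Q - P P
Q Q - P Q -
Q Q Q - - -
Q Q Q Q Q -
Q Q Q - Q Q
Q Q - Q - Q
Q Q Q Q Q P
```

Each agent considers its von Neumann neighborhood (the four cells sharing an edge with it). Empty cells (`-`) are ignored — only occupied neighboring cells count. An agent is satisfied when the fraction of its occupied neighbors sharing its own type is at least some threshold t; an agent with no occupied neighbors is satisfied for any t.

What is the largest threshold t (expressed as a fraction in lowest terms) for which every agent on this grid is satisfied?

Row 0: (0,0)Q 1/1 · (0,2)Q — no occupied neighbors · (0,4)P 1/2 · (0,5)P 1/1
Row 1: (1,0)Q 3/3 · (1,1)Q 2/2 · (1,3)P 0/1 · (1,4)Q 0/2
Row 2: (2,0)Q 3/3 · (2,1)Q 4/4 · (2,2)Q 2/2
Row 3: (3,0)Q 3/3 · (3,1)Q 4/4 · (3,2)Q 4/4 · (3,3)Q 2/2 · (3,4)Q 2/2
Row 4: (4,0)Q 3/3 · (4,1)Q 4/4 · (4,2)Q 2/2 · (4,4)Q 2/2 · (4,5)Q 2/2
Row 5: (5,0)Q 3/3 · (5,1)Q 3/3 · (5,3)Q 1/1 · (5,5)Q 1/2
Row 6: (6,0)Q 2/2 · (6,1)Q 3/3 · (6,2)Q 2/2 · (6,3)Q 3/3 · (6,4)Q 1/2 · (6,5)P 0/2
The smallest same-type fraction is 0/1 at (1,3), which reduces to 0/1. Any threshold above that leaves this agent unsatisfied.

0/1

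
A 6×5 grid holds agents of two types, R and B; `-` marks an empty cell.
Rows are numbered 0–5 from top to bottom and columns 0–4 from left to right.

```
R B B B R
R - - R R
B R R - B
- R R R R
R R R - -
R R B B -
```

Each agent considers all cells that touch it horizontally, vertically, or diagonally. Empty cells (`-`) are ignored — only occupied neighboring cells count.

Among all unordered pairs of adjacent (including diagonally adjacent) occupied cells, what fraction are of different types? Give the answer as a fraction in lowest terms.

17/49

Scan each occupied cell's neighbors to the right and below (and the two forward diagonals) so each pair is counted once.
From row 0: 6 unlike of 11 pairs (running 6/11).
From row 1: 3 unlike of 6 pairs (running 9/17).
From row 2: 4 unlike of 10 pairs (running 13/27).
From row 3: 0 unlike of 9 pairs (running 13/36).
From row 4: 3 unlike of 10 pairs (running 16/46).
From row 5: 1 unlike of 3 pairs (running 17/49).
Total adjacent occupied pairs: 49; unlike-type pairs: 17.
17/49 is already in lowest terms.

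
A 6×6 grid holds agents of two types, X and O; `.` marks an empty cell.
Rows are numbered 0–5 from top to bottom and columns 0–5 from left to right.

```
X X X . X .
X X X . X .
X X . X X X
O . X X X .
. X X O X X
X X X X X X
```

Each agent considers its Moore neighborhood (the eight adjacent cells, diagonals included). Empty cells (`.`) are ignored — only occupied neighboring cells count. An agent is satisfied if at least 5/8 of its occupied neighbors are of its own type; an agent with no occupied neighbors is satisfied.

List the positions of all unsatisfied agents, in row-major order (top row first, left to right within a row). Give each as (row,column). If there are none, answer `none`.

(3,0), (4,3)

Row 0: (0,0)X 3/3 ok · (0,1)X 5/5 ok · (0,2)X 3/3 ok · (0,4)X 1/1 ok
Row 1: (1,0)X 5/5 ok · (1,1)X 7/7 ok · (1,2)X 5/5 ok · (1,4)X 4/4 ok
Row 2: (2,0)X 3/4 ok · (2,1)X 5/6 ok · (2,3)X 6/6 ok · (2,4)X 5/5 ok · (2,5)X 3/3 ok
Row 3: (3,0)O 0/3 unhappy · (3,2)X 5/6 ok · (3,3)X 6/7 ok · (3,4)X 6/7 ok
Row 4: (4,1)X 5/6 ok · (4,2)X 6/7 ok · (4,3)O 0/8 unhappy · (4,4)X 6/7 ok · (4,5)X 4/4 ok
Row 5: (5,0)X 2/2 ok · (5,1)X 4/4 ok · (5,2)X 4/5 ok · (5,3)X 4/5 ok · (5,4)X 4/5 ok · (5,5)X 3/3 ok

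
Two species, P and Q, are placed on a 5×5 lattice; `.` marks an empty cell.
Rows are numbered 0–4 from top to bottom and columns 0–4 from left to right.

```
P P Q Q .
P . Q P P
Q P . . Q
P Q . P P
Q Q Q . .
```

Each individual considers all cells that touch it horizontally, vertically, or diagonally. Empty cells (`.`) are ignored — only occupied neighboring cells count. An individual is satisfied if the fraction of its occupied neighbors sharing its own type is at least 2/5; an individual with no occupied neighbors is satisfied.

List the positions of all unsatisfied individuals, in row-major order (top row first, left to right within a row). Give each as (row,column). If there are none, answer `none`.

Row 0: (0,0)P 2/2 satisfied · (0,1)P 2/4 satisfied · (0,2)Q 2/4 satisfied · (0,3)Q 2/4 satisfied
Row 1: (1,0)P 3/4 satisfied · (1,2)Q 2/5 satisfied · (1,3)P 1/5 not · (1,4)P 1/3 not
Row 2: (2,0)Q 1/4 not · (2,1)P 2/5 satisfied · (2,4)Q 0/4 not
Row 3: (3,0)P 1/5 not · (3,1)Q 4/6 satisfied · (3,3)P 1/3 not · (3,4)P 1/2 satisfied
Row 4: (4,0)Q 2/3 satisfied · (4,1)Q 3/4 satisfied · (4,2)Q 2/3 satisfied

(1,3), (1,4), (2,0), (2,4), (3,0), (3,3)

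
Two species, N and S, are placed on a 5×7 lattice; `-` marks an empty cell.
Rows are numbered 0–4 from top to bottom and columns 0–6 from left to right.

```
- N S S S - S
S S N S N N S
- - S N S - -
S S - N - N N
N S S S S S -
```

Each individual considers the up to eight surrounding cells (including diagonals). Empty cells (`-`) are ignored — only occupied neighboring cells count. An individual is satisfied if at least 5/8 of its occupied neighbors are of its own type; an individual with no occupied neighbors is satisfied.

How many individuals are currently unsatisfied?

20

(0,1)N 1/4 not
(0,2)S 3/5 not
(0,3)S 3/5 not
(0,4)S 2/4 not
(0,6)S 1/2 not
(1,0)S 1/2 not
(1,1)S 3/5 not
(1,2)N 2/7 not
(1,3)S 5/8 satisfied
(1,4)N 2/6 not
(1,5)N 1/5 not
(1,6)S 1/2 not
(2,2)S 3/6 not
(2,3)N 3/6 not
(2,4)S 1/6 not
(3,0)S 2/3 satisfied
(3,1)S 4/5 satisfied
(3,3)N 1/6 not
(3,5)N 1/4 not
(3,6)N 1/2 not
(4,0)N 0/3 not
(4,1)S 3/4 satisfied
(4,2)S 3/4 satisfied
(4,3)S 2/3 satisfied
(4,4)S 2/4 not
(4,5)S 1/3 not
Unsatisfied: (0,1), (0,2), (0,3), (0,4), (0,6), (1,0), (1,1), (1,2), (1,4), (1,5), (1,6), (2,2), (2,3), (2,4), (3,3), (3,5), (3,6), (4,0), (4,4), (4,5) — 20 in total.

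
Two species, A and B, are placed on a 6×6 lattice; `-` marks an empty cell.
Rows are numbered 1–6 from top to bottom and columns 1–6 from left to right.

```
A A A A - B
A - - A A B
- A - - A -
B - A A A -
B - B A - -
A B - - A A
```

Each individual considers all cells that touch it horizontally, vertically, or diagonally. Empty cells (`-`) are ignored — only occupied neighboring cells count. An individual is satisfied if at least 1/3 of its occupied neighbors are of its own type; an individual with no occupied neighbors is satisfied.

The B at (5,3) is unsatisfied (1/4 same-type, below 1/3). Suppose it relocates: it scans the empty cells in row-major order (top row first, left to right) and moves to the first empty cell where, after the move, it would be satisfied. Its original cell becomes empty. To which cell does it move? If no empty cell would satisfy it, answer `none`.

(1,5)

Vacating (5,3). Empty cells in order:
  (1,5): 2/5 same-type → satisfied — stop here.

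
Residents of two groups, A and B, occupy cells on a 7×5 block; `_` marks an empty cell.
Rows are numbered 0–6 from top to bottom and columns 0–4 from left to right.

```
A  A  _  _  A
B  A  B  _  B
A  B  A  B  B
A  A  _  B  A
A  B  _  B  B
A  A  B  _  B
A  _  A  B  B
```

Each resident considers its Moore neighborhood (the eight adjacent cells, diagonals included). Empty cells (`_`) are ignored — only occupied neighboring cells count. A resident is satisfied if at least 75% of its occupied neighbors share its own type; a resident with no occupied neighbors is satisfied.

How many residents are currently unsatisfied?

Row 0: (0,0)A 2/3 unhappy · (0,1)A 2/4 unhappy · (0,4)A 0/1 unhappy
Row 1: (1,0)B 1/5 unhappy · (1,1)A 4/7 unhappy · (1,2)B 2/5 unhappy · (1,4)B 2/3 unhappy
Row 2: (2,0)A 3/5 unhappy · (2,1)B 2/7 unhappy · (2,2)A 2/6 unhappy · (2,3)B 4/6 unhappy · (2,4)B 3/4 ok
Row 3: (3,0)A 3/5 unhappy · (3,1)A 4/6 unhappy · (3,3)B 4/6 unhappy · (3,4)A 0/5 unhappy
Row 4: (4,0)A 4/5 ok · (4,1)B 1/6 unhappy · (4,3)B 4/5 ok · (4,4)B 3/4 ok
Row 5: (5,0)A 3/4 ok · (5,1)A 4/6 unhappy · (5,2)B 3/5 unhappy · (5,4)B 4/4 ok
Row 6: (6,0)A 2/2 ok · (6,2)A 1/3 unhappy · (6,3)B 3/4 ok · (6,4)B 2/2 ok
Unsatisfied: (0,0), (0,1), (0,4), (1,0), (1,1), (1,2), (1,4), (2,0), (2,1), (2,2), (2,3), (3,0), (3,1), (3,3), (3,4), (4,1), (5,1), (5,2), (6,2) — 19 in total.

19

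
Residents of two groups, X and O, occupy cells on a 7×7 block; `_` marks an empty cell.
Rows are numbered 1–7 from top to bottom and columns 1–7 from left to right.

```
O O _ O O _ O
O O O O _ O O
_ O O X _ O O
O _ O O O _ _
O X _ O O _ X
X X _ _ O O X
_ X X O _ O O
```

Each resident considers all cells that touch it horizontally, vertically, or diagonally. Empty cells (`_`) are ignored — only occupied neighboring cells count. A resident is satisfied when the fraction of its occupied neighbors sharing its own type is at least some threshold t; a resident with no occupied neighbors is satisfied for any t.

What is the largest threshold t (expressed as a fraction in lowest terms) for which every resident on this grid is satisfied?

(1,1)O 3/3
(1,2)O 4/4
(1,4)O 3/3
(1,5)O 3/3
(1,7)O 2/2
(2,1)O 4/4
(2,2)O 6/6
(2,3)O 6/7
(2,4)O 4/5
(2,6)O 5/5
(2,7)O 4/4
(3,2)O 6/6
(3,3)O 6/7
(3,4)X 0/6
(3,6)O 4/4
(3,7)O 3/3
(4,1)O 2/3
(4,3)O 4/6
(4,4)O 5/6
(4,5)O 4/5
(5,1)O 1/4
(5,2)X 2/5
(5,4)O 5/5
(5,5)O 5/5
(5,7)X 1/2
(6,1)X 3/4
(6,2)X 4/5
(6,5)O 5/5
(6,6)O 4/6
(6,7)X 1/4
(7,2)X 3/3
(7,3)X 2/3
(7,4)O 1/2
(7,6)O 3/4
(7,7)O 2/3
The smallest same-type fraction is 0/6 at (3,4), which reduces to 0/1. Any threshold above that leaves this resident unsatisfied.

0/1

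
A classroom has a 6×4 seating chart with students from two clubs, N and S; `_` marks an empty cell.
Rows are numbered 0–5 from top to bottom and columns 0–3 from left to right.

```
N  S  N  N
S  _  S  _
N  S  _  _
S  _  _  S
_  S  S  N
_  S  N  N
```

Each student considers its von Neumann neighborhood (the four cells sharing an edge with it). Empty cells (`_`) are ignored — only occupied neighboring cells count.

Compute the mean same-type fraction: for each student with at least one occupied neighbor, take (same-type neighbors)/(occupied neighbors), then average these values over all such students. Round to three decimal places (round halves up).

Row 0: (0,0)N 0/2 · (0,1)S 0/2 · (0,2)N 1/3 · (0,3)N 1/1
Row 1: (1,0)S 0/2 · (1,2)S 0/1
Row 2: (2,0)N 0/3 · (2,1)S 0/1
Row 3: (3,0)S 0/1 · (3,3)S 0/1
Row 4: (4,1)S 2/2 · (4,2)S 1/3 · (4,3)N 1/3
Row 5: (5,1)S 1/2 · (5,2)N 1/3 · (5,3)N 2/2
Sum over 16 students: 0/2 + 0/2 + 1/3 + 1/1 + 0/2 + 0/1 + 0/3 + 0/1 + 0/1 + 0/1 + 2/2 + 1/3 + 1/3 + 1/2 + 1/3 + 2/2 = 29/6; mean = 29/6 ÷ 16 = 29/96 = 0.302083… → 0.302.

0.302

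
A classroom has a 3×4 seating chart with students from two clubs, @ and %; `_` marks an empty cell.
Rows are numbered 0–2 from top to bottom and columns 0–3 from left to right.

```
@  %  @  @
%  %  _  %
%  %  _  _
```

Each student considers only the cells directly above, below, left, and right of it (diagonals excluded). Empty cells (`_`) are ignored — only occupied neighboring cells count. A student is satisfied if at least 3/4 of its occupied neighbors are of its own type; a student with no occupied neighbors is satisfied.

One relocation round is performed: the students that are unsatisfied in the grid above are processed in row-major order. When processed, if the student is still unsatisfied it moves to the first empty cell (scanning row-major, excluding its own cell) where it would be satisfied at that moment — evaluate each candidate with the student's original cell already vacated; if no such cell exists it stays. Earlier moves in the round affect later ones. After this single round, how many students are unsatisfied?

Initially unsatisfied (in order): (0,0), (0,1), (0,2), (0,3), (1,0), (1,3).
  (0,0): no empty cell satisfies it; stays.
  (0,1) → (2,2).
  (0,2): now satisfied by earlier moves; stays.
  (0,3): no empty cell satisfies it; stays.
  (1,0) → (1,2).
  (1,3) → (2,3).
Resulting grid:
@ _ @ @
_ % % _
% % % %
Unsatisfied now: (0,2), (1,2).

2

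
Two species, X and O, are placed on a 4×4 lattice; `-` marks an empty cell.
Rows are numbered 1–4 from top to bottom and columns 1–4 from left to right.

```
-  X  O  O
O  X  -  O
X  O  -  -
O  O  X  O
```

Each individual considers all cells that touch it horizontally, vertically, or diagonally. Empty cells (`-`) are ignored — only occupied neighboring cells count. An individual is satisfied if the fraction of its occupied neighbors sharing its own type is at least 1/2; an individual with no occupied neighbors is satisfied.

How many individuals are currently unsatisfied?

(1,2)X 1/3 ✗
(1,3)O 2/4 ✓
(1,4)O 2/2 ✓
(2,1)O 1/4 ✗
(2,2)X 2/5 ✗
(2,4)O 2/2 ✓
(3,1)X 1/5 ✗
(3,2)O 3/6 ✓
(4,1)O 2/3 ✓
(4,2)O 2/4 ✓
(4,3)X 0/3 ✗
(4,4)O 0/1 ✗
Unsatisfied: (1,2), (2,1), (2,2), (3,1), (4,3), (4,4) — 6 in total.

6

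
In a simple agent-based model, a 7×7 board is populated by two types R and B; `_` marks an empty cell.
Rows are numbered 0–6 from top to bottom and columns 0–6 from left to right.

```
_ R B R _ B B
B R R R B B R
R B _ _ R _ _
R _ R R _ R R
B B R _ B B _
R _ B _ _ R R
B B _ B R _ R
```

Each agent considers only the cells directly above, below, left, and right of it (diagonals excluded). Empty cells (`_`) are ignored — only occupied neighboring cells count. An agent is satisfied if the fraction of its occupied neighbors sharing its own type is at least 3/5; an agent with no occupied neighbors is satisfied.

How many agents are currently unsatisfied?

(0,1)R 1/2 ✗
(0,2)B 0/3 ✗
(0,3)R 1/2 ✗
(0,5)B 2/2 ✓
(0,6)B 1/2 ✗
(1,0)B 0/2 ✗
(1,1)R 2/4 ✗
(1,2)R 2/3 ✓
(1,3)R 2/3 ✓
(1,4)B 1/3 ✗
(1,5)B 2/3 ✓
(1,6)R 0/2 ✗
(2,0)R 1/3 ✗
(2,1)B 0/2 ✗
(2,4)R 0/1 ✗
(3,0)R 1/2 ✗
(3,2)R 2/2 ✓
(3,3)R 1/1 ✓
(3,5)R 1/2 ✗
(3,6)R 1/1 ✓
(4,0)B 1/3 ✗
(4,1)B 1/2 ✗
(4,2)R 1/3 ✗
(4,4)B 1/1 ✓
(4,5)B 1/3 ✗
(5,0)R 0/2 ✗
(5,2)B 0/1 ✗
(5,5)R 1/2 ✗
(5,6)R 2/2 ✓
(6,0)B 1/2 ✗
(6,1)B 1/1 ✓
(6,3)B 0/1 ✗
(6,4)R 0/1 ✗
(6,6)R 1/1 ✓
Unsatisfied: (0,1), (0,2), (0,3), (0,6), (1,0), (1,1), (1,4), (1,6), (2,0), (2,1), (2,4), (3,0), (3,5), (4,0), (4,1), (4,2), (4,5), (5,0), (5,2), (5,5), (6,0), (6,3), (6,4) — 23 in total.

23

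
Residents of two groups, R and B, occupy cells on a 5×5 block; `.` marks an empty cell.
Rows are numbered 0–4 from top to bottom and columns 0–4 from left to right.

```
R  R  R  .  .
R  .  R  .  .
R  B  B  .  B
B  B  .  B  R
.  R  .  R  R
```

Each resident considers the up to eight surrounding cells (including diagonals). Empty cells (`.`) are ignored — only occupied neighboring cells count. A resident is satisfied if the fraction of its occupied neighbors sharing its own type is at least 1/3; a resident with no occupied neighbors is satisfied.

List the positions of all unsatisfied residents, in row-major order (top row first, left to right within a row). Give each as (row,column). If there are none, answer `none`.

(2,0), (4,1)

(0,0)R 2/2 satisfied
(0,1)R 4/4 satisfied
(0,2)R 2/2 satisfied
(1,0)R 3/4 satisfied
(1,2)R 2/4 satisfied
(2,0)R 1/4 not
(2,1)B 3/6 satisfied
(2,2)B 3/4 satisfied
(2,4)B 1/2 satisfied
(3,0)B 2/4 satisfied
(3,1)B 3/5 satisfied
(3,3)B 2/5 satisfied
(3,4)R 2/4 satisfied
(4,1)R 0/2 not
(4,3)R 2/3 satisfied
(4,4)R 2/3 satisfied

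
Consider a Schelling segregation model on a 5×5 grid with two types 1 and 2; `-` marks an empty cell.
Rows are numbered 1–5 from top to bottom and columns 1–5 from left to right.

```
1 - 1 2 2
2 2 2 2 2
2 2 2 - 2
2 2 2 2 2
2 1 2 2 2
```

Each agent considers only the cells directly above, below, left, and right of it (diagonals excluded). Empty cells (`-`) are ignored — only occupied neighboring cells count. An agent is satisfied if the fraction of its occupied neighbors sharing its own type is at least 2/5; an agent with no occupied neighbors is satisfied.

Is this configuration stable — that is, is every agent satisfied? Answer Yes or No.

Row 1: (1,1)1 0/1 not · (1,3)1 0/2 not · (1,4)2 2/3 satisfied · (1,5)2 2/2 satisfied
Row 2: (2,1)2 2/3 satisfied · (2,2)2 3/3 satisfied · (2,3)2 3/4 satisfied · (2,4)2 3/3 satisfied · (2,5)2 3/3 satisfied
Row 3: (3,1)2 3/3 satisfied · (3,2)2 4/4 satisfied · (3,3)2 3/3 satisfied · (3,5)2 2/2 satisfied
Row 4: (4,1)2 3/3 satisfied · (4,2)2 3/4 satisfied · (4,3)2 4/4 satisfied · (4,4)2 3/3 satisfied · (4,5)2 3/3 satisfied
Row 5: (5,1)2 1/2 satisfied · (5,2)1 0/3 not · (5,3)2 2/3 satisfied · (5,4)2 3/3 satisfied · (5,5)2 2/2 satisfied
For instance (1,1) has only 0/1 same-type neighbors, below 2/5.

No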